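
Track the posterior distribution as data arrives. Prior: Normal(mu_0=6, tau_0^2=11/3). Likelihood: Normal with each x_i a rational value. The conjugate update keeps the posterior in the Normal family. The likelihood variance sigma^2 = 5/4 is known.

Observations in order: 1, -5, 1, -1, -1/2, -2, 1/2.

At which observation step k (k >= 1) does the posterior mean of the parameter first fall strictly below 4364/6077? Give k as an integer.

k = 2

obs 1: x=1 → posterior Normal(134/59, 55/59)
obs 2: x=-5 → posterior Normal(-86/103, 55/103)
obs 3: x=1 → posterior Normal(-2/7, 55/147)
obs 4: x=-1 → posterior Normal(-86/191, 55/191)
obs 5: x=-1/2 → posterior Normal(-108/235, 11/47)
obs 6: x=-2 → posterior Normal(-196/279, 55/279)
obs 7: x=1/2 → posterior Normal(-174/323, 55/323)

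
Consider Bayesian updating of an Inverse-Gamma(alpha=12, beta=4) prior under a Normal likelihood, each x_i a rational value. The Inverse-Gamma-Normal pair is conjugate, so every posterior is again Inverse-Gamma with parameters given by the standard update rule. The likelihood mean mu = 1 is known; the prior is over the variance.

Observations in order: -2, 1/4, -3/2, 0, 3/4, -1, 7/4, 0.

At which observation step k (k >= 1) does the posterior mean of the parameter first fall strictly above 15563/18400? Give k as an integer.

obs 1: x=-2 → posterior Inverse-Gamma(25/2, 17/2)
obs 2: x=1/4 → posterior Inverse-Gamma(13, 281/32)
obs 3: x=-3/2 → posterior Inverse-Gamma(27/2, 381/32)
obs 4: x=0 → posterior Inverse-Gamma(14, 397/32)
obs 5: x=3/4 → posterior Inverse-Gamma(29/2, 199/16)
obs 6: x=-1 → posterior Inverse-Gamma(15, 231/16)
obs 7: x=7/4 → posterior Inverse-Gamma(31/2, 471/32)
obs 8: x=0 → posterior Inverse-Gamma(16, 487/32)

k = 3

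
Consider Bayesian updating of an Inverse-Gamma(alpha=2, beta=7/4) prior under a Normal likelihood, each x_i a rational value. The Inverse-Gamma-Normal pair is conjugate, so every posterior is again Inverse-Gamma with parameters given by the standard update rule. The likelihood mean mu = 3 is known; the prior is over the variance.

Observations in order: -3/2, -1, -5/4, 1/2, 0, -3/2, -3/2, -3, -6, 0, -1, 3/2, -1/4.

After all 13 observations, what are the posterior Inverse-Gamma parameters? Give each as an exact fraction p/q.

alpha=17/2, beta=2147/16

obs 1: x=-3/2 → posterior Inverse-Gamma(5/2, 95/8)
obs 2: x=-1 → posterior Inverse-Gamma(3, 159/8)
obs 3: x=-5/4 → posterior Inverse-Gamma(7/2, 925/32)
obs 4: x=1/2 → posterior Inverse-Gamma(4, 1025/32)
obs 5: x=0 → posterior Inverse-Gamma(9/2, 1169/32)
obs 6: x=-3/2 → posterior Inverse-Gamma(5, 1493/32)
obs 7: x=-3/2 → posterior Inverse-Gamma(11/2, 1817/32)
obs 8: x=-3 → posterior Inverse-Gamma(6, 2393/32)
obs 9: x=-6 → posterior Inverse-Gamma(13/2, 3689/32)
obs 10: x=0 → posterior Inverse-Gamma(7, 3833/32)
obs 11: x=-1 → posterior Inverse-Gamma(15/2, 4089/32)
obs 12: x=3/2 → posterior Inverse-Gamma(8, 4125/32)
obs 13: x=-1/4 → posterior Inverse-Gamma(17/2, 2147/16)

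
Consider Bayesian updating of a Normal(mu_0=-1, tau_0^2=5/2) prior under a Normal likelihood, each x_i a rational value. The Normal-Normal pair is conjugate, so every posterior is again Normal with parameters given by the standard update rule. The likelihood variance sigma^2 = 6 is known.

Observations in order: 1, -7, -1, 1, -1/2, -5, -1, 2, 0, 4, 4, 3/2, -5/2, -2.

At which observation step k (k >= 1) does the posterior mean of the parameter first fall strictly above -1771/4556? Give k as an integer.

obs 1: x=1 → posterior Normal(-7/17, 30/17)
obs 2: x=-7 → posterior Normal(-21/11, 15/11)
obs 3: x=-1 → posterior Normal(-47/27, 10/9)
obs 4: x=1 → posterior Normal(-21/16, 15/16)
obs 5: x=-1/2 → posterior Normal(-89/74, 30/37)
obs 6: x=-5 → posterior Normal(-139/84, 5/7)
obs 7: x=-1 → posterior Normal(-149/94, 30/47)
obs 8: x=2 → posterior Normal(-129/104, 15/26)
obs 9: x=0 → posterior Normal(-43/38, 10/19)
obs 10: x=4 → posterior Normal(-89/124, 15/31)
obs 11: x=4 → posterior Normal(-49/134, 30/67)
obs 12: x=3/2 → posterior Normal(-17/72, 5/12)
obs 13: x=-5/2 → posterior Normal(-59/154, 30/77)
obs 14: x=-2 → posterior Normal(-79/164, 15/41)

k = 11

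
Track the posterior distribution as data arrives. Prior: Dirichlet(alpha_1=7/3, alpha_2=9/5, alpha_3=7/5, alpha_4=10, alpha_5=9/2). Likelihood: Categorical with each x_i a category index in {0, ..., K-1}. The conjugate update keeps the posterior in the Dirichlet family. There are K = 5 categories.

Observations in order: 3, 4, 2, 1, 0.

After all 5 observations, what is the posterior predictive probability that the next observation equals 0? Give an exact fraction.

100/751

obs 1: x=3 → posterior Dirichlet(7/3, 9/5, 7/5, 11, 9/2)
obs 2: x=4 → posterior Dirichlet(7/3, 9/5, 7/5, 11, 11/2)
obs 3: x=2 → posterior Dirichlet(7/3, 9/5, 12/5, 11, 11/2)
obs 4: x=1 → posterior Dirichlet(7/3, 14/5, 12/5, 11, 11/2)
obs 5: x=0 → posterior Dirichlet(10/3, 14/5, 12/5, 11, 11/2)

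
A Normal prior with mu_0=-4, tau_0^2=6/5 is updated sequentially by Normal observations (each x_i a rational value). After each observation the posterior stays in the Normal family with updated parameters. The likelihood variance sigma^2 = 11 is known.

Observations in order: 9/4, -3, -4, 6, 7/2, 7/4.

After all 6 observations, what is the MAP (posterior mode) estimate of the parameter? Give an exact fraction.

obs 1: x=9/4 → posterior Normal(-413/122, 66/61)
obs 2: x=-3 → posterior Normal(-449/134, 66/67)
obs 3: x=-4 → posterior Normal(-497/146, 66/73)
obs 4: x=6 → posterior Normal(-425/158, 66/79)
obs 5: x=7/2 → posterior Normal(-383/170, 66/85)
obs 6: x=7/4 → posterior Normal(-181/91, 66/91)

-181/91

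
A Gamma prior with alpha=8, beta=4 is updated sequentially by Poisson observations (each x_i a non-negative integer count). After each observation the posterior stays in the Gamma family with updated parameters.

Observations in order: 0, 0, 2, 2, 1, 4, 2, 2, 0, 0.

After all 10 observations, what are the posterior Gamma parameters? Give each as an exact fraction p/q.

obs 1: x=0 → posterior Gamma(8, 5)
obs 2: x=0 → posterior Gamma(8, 6)
obs 3: x=2 → posterior Gamma(10, 7)
obs 4: x=2 → posterior Gamma(12, 8)
obs 5: x=1 → posterior Gamma(13, 9)
obs 6: x=4 → posterior Gamma(17, 10)
obs 7: x=2 → posterior Gamma(19, 11)
obs 8: x=2 → posterior Gamma(21, 12)
obs 9: x=0 → posterior Gamma(21, 13)
obs 10: x=0 → posterior Gamma(21, 14)

alpha=21, beta=14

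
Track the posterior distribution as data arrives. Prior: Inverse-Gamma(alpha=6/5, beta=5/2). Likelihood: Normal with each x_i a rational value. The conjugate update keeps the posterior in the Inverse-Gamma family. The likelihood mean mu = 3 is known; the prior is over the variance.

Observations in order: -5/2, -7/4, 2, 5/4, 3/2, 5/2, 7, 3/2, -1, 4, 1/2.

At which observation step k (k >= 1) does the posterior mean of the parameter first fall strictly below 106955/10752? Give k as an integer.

obs 1: x=-5/2 → posterior Inverse-Gamma(17/10, 141/8)
obs 2: x=-7/4 → posterior Inverse-Gamma(11/5, 925/32)
obs 3: x=2 → posterior Inverse-Gamma(27/10, 941/32)
obs 4: x=5/4 → posterior Inverse-Gamma(16/5, 495/16)
obs 5: x=3/2 → posterior Inverse-Gamma(37/10, 513/16)
obs 6: x=5/2 → posterior Inverse-Gamma(21/5, 515/16)
obs 7: x=7 → posterior Inverse-Gamma(47/10, 643/16)
obs 8: x=3/2 → posterior Inverse-Gamma(26/5, 661/16)
obs 9: x=-1 → posterior Inverse-Gamma(57/10, 789/16)
obs 10: x=4 → posterior Inverse-Gamma(31/5, 797/16)
obs 11: x=1/2 → posterior Inverse-Gamma(67/10, 847/16)

k = 8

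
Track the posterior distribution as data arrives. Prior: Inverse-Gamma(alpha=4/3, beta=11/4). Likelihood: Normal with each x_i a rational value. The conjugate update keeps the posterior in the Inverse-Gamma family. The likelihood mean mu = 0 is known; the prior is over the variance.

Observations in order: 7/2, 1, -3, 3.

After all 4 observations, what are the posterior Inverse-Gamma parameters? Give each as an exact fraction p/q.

alpha=10/3, beta=147/8

obs 1: x=7/2 → posterior Inverse-Gamma(11/6, 71/8)
obs 2: x=1 → posterior Inverse-Gamma(7/3, 75/8)
obs 3: x=-3 → posterior Inverse-Gamma(17/6, 111/8)
obs 4: x=3 → posterior Inverse-Gamma(10/3, 147/8)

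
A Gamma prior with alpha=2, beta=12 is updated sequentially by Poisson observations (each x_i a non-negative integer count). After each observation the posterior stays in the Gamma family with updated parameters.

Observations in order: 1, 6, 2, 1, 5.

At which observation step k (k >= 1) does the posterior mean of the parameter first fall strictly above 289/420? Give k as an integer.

k = 3

obs 1: x=1 → posterior Gamma(3, 13)
obs 2: x=6 → posterior Gamma(9, 14)
obs 3: x=2 → posterior Gamma(11, 15)
obs 4: x=1 → posterior Gamma(12, 16)
obs 5: x=5 → posterior Gamma(17, 17)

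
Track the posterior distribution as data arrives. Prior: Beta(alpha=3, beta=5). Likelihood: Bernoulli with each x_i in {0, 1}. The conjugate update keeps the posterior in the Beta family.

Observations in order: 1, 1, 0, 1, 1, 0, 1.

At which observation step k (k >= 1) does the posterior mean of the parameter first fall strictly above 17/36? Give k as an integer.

k = 2

obs 1: x=1 → posterior Beta(4, 5)
obs 2: x=1 → posterior Beta(5, 5)
obs 3: x=0 → posterior Beta(5, 6)
obs 4: x=1 → posterior Beta(6, 6)
obs 5: x=1 → posterior Beta(7, 6)
obs 6: x=0 → posterior Beta(7, 7)
obs 7: x=1 → posterior Beta(8, 7)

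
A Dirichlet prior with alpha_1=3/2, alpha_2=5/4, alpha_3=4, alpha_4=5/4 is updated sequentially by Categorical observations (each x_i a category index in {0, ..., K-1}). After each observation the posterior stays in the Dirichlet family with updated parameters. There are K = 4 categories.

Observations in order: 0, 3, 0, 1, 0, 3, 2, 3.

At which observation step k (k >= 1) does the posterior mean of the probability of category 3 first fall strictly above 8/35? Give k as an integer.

k = 6

obs 1: x=0 → posterior Dirichlet(5/2, 5/4, 4, 5/4)
obs 2: x=3 → posterior Dirichlet(5/2, 5/4, 4, 9/4)
obs 3: x=0 → posterior Dirichlet(7/2, 5/4, 4, 9/4)
obs 4: x=1 → posterior Dirichlet(7/2, 9/4, 4, 9/4)
obs 5: x=0 → posterior Dirichlet(9/2, 9/4, 4, 9/4)
obs 6: x=3 → posterior Dirichlet(9/2, 9/4, 4, 13/4)
obs 7: x=2 → posterior Dirichlet(9/2, 9/4, 5, 13/4)
obs 8: x=3 → posterior Dirichlet(9/2, 9/4, 5, 17/4)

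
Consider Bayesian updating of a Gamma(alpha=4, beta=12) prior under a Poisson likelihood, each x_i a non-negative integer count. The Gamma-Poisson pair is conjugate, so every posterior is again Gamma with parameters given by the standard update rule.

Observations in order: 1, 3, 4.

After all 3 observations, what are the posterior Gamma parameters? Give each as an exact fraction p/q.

obs 1: x=1 → posterior Gamma(5, 13)
obs 2: x=3 → posterior Gamma(8, 14)
obs 3: x=4 → posterior Gamma(12, 15)

alpha=12, beta=15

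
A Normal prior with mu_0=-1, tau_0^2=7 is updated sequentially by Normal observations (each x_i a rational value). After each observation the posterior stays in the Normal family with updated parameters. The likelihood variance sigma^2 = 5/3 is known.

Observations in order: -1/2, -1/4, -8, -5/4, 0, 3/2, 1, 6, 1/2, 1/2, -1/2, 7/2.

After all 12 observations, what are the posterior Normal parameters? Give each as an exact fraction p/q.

mu_0=95/514, tau_0^2=35/257

obs 1: x=-1/2 → posterior Normal(-31/52, 35/26)
obs 2: x=-1/4 → posterior Normal(-83/188, 35/47)
obs 3: x=-8 → posterior Normal(-755/272, 35/68)
obs 4: x=-5/4 → posterior Normal(-215/89, 35/89)
obs 5: x=0 → posterior Normal(-43/22, 7/22)
obs 6: x=3/2 → posterior Normal(-367/262, 35/131)
obs 7: x=1 → posterior Normal(-325/304, 35/152)
obs 8: x=6 → posterior Normal(-73/346, 35/173)
obs 9: x=1/2 → posterior Normal(-13/97, 35/194)
obs 10: x=1/2 → posterior Normal(-31/430, 7/43)
obs 11: x=-1/2 → posterior Normal(-13/118, 35/236)
obs 12: x=7/2 → posterior Normal(95/514, 35/257)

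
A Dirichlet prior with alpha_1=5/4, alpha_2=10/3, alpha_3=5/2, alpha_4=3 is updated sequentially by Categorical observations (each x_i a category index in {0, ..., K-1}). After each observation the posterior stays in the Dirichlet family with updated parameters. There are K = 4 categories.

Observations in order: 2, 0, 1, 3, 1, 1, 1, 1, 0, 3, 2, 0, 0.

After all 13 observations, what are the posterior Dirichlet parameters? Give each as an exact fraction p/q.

obs 1: x=2 → posterior Dirichlet(5/4, 10/3, 7/2, 3)
obs 2: x=0 → posterior Dirichlet(9/4, 10/3, 7/2, 3)
obs 3: x=1 → posterior Dirichlet(9/4, 13/3, 7/2, 3)
obs 4: x=3 → posterior Dirichlet(9/4, 13/3, 7/2, 4)
obs 5: x=1 → posterior Dirichlet(9/4, 16/3, 7/2, 4)
obs 6: x=1 → posterior Dirichlet(9/4, 19/3, 7/2, 4)
obs 7: x=1 → posterior Dirichlet(9/4, 22/3, 7/2, 4)
obs 8: x=1 → posterior Dirichlet(9/4, 25/3, 7/2, 4)
obs 9: x=0 → posterior Dirichlet(13/4, 25/3, 7/2, 4)
obs 10: x=3 → posterior Dirichlet(13/4, 25/3, 7/2, 5)
obs 11: x=2 → posterior Dirichlet(13/4, 25/3, 9/2, 5)
obs 12: x=0 → posterior Dirichlet(17/4, 25/3, 9/2, 5)
obs 13: x=0 → posterior Dirichlet(21/4, 25/3, 9/2, 5)

alpha_1=21/4, alpha_2=25/3, alpha_3=9/2, alpha_4=5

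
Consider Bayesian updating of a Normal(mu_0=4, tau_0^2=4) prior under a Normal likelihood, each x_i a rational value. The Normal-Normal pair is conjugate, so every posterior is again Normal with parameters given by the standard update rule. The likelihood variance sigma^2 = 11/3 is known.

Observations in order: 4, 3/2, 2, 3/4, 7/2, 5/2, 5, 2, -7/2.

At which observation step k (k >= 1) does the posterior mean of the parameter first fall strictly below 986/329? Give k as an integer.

obs 1: x=4 → posterior Normal(4, 44/23)
obs 2: x=3/2 → posterior Normal(22/7, 44/35)
obs 3: x=2 → posterior Normal(134/47, 44/47)
obs 4: x=3/4 → posterior Normal(143/59, 44/59)
obs 5: x=7/2 → posterior Normal(185/71, 44/71)
obs 6: x=5/2 → posterior Normal(215/83, 44/83)
obs 7: x=5 → posterior Normal(55/19, 44/95)
obs 8: x=2 → posterior Normal(299/107, 44/107)
obs 9: x=-7/2 → posterior Normal(257/119, 44/119)

k = 3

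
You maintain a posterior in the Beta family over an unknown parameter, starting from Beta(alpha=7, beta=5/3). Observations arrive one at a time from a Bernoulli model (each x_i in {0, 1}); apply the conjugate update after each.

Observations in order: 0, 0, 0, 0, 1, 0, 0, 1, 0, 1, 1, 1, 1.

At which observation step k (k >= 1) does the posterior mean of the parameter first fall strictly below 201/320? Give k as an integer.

obs 1: x=0 → posterior Beta(7, 8/3)
obs 2: x=0 → posterior Beta(7, 11/3)
obs 3: x=0 → posterior Beta(7, 14/3)
obs 4: x=0 → posterior Beta(7, 17/3)
obs 5: x=1 → posterior Beta(8, 17/3)
obs 6: x=0 → posterior Beta(8, 20/3)
obs 7: x=0 → posterior Beta(8, 23/3)
obs 8: x=1 → posterior Beta(9, 23/3)
obs 9: x=0 → posterior Beta(9, 26/3)
obs 10: x=1 → posterior Beta(10, 26/3)
obs 11: x=1 → posterior Beta(11, 26/3)
obs 12: x=1 → posterior Beta(12, 26/3)
obs 13: x=1 → posterior Beta(13, 26/3)

k = 3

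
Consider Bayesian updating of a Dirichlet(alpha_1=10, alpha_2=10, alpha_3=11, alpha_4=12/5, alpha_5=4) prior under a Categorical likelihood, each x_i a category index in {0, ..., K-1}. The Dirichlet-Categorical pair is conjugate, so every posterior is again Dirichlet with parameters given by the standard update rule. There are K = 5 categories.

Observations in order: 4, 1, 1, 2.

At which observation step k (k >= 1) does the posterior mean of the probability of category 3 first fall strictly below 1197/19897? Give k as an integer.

obs 1: x=4 → posterior Dirichlet(10, 10, 11, 12/5, 5)
obs 2: x=1 → posterior Dirichlet(10, 11, 11, 12/5, 5)
obs 3: x=1 → posterior Dirichlet(10, 12, 11, 12/5, 5)
obs 4: x=2 → posterior Dirichlet(10, 12, 12, 12/5, 5)

k = 3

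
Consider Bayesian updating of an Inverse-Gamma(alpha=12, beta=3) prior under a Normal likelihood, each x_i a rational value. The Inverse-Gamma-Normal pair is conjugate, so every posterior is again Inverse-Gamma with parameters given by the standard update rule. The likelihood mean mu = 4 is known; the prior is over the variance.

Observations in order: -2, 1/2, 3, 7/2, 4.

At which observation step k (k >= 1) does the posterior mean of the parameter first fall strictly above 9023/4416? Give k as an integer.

k = 2

obs 1: x=-2 → posterior Inverse-Gamma(25/2, 21)
obs 2: x=1/2 → posterior Inverse-Gamma(13, 217/8)
obs 3: x=3 → posterior Inverse-Gamma(27/2, 221/8)
obs 4: x=7/2 → posterior Inverse-Gamma(14, 111/4)
obs 5: x=4 → posterior Inverse-Gamma(29/2, 111/4)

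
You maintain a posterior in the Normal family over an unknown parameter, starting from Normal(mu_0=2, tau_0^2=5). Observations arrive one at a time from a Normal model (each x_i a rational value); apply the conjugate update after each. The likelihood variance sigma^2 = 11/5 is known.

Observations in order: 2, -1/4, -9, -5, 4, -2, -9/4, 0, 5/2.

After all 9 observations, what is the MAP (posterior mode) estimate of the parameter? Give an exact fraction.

-57/59

obs 1: x=2 → posterior Normal(2, 55/36)
obs 2: x=-1/4 → posterior Normal(263/244, 55/61)
obs 3: x=-9 → posterior Normal(-637/344, 55/86)
obs 4: x=-5 → posterior Normal(-379/148, 55/111)
obs 5: x=4 → posterior Normal(-737/544, 55/136)
obs 6: x=-2 → posterior Normal(-937/644, 55/161)
obs 7: x=-9/4 → posterior Normal(-581/372, 55/186)
obs 8: x=0 → posterior Normal(-581/422, 55/211)
obs 9: x=5/2 → posterior Normal(-57/59, 55/236)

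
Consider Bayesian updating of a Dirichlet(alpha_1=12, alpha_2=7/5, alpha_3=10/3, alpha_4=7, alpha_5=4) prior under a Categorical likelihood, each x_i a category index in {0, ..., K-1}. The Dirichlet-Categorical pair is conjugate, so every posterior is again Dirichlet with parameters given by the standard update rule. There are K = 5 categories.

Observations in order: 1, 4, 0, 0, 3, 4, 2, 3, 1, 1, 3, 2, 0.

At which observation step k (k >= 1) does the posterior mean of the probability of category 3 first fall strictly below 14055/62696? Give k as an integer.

k = 4

obs 1: x=1 → posterior Dirichlet(12, 12/5, 10/3, 7, 4)
obs 2: x=4 → posterior Dirichlet(12, 12/5, 10/3, 7, 5)
obs 3: x=0 → posterior Dirichlet(13, 12/5, 10/3, 7, 5)
obs 4: x=0 → posterior Dirichlet(14, 12/5, 10/3, 7, 5)
obs 5: x=3 → posterior Dirichlet(14, 12/5, 10/3, 8, 5)
obs 6: x=4 → posterior Dirichlet(14, 12/5, 10/3, 8, 6)
obs 7: x=2 → posterior Dirichlet(14, 12/5, 13/3, 8, 6)
obs 8: x=3 → posterior Dirichlet(14, 12/5, 13/3, 9, 6)
obs 9: x=1 → posterior Dirichlet(14, 17/5, 13/3, 9, 6)
obs 10: x=1 → posterior Dirichlet(14, 22/5, 13/3, 9, 6)
obs 11: x=3 → posterior Dirichlet(14, 22/5, 13/3, 10, 6)
obs 12: x=2 → posterior Dirichlet(14, 22/5, 16/3, 10, 6)
obs 13: x=0 → posterior Dirichlet(15, 22/5, 16/3, 10, 6)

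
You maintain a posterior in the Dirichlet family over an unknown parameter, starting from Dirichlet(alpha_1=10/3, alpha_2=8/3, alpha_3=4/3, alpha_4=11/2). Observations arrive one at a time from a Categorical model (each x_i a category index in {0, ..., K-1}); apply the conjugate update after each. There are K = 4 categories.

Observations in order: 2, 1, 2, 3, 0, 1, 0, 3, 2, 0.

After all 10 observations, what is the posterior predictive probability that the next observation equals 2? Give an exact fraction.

obs 1: x=2 → posterior Dirichlet(10/3, 8/3, 7/3, 11/2)
obs 2: x=1 → posterior Dirichlet(10/3, 11/3, 7/3, 11/2)
obs 3: x=2 → posterior Dirichlet(10/3, 11/3, 10/3, 11/2)
obs 4: x=3 → posterior Dirichlet(10/3, 11/3, 10/3, 13/2)
obs 5: x=0 → posterior Dirichlet(13/3, 11/3, 10/3, 13/2)
obs 6: x=1 → posterior Dirichlet(13/3, 14/3, 10/3, 13/2)
obs 7: x=0 → posterior Dirichlet(16/3, 14/3, 10/3, 13/2)
obs 8: x=3 → posterior Dirichlet(16/3, 14/3, 10/3, 15/2)
obs 9: x=2 → posterior Dirichlet(16/3, 14/3, 13/3, 15/2)
obs 10: x=0 → posterior Dirichlet(19/3, 14/3, 13/3, 15/2)

26/137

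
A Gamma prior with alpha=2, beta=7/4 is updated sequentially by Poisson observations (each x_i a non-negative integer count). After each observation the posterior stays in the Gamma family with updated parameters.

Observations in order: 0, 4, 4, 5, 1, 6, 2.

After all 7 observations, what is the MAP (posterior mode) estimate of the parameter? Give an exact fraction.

92/35

obs 1: x=0 → posterior Gamma(2, 11/4)
obs 2: x=4 → posterior Gamma(6, 15/4)
obs 3: x=4 → posterior Gamma(10, 19/4)
obs 4: x=5 → posterior Gamma(15, 23/4)
obs 5: x=1 → posterior Gamma(16, 27/4)
obs 6: x=6 → posterior Gamma(22, 31/4)
obs 7: x=2 → posterior Gamma(24, 35/4)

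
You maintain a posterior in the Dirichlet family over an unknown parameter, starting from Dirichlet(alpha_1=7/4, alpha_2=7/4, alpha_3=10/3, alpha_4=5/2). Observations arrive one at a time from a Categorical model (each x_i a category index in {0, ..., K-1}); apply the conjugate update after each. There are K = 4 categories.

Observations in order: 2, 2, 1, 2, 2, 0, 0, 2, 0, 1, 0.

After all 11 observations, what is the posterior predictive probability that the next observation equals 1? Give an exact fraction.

obs 1: x=2 → posterior Dirichlet(7/4, 7/4, 13/3, 5/2)
obs 2: x=2 → posterior Dirichlet(7/4, 7/4, 16/3, 5/2)
obs 3: x=1 → posterior Dirichlet(7/4, 11/4, 16/3, 5/2)
obs 4: x=2 → posterior Dirichlet(7/4, 11/4, 19/3, 5/2)
obs 5: x=2 → posterior Dirichlet(7/4, 11/4, 22/3, 5/2)
obs 6: x=0 → posterior Dirichlet(11/4, 11/4, 22/3, 5/2)
obs 7: x=0 → posterior Dirichlet(15/4, 11/4, 22/3, 5/2)
obs 8: x=2 → posterior Dirichlet(15/4, 11/4, 25/3, 5/2)
obs 9: x=0 → posterior Dirichlet(19/4, 11/4, 25/3, 5/2)
obs 10: x=1 → posterior Dirichlet(19/4, 15/4, 25/3, 5/2)
obs 11: x=0 → posterior Dirichlet(23/4, 15/4, 25/3, 5/2)

45/244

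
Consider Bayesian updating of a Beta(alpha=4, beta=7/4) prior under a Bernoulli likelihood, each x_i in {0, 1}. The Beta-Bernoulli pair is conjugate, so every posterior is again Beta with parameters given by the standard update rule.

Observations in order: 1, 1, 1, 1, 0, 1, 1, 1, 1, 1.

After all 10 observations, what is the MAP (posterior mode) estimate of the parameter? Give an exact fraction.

48/55

obs 1: x=1 → posterior Beta(5, 7/4)
obs 2: x=1 → posterior Beta(6, 7/4)
obs 3: x=1 → posterior Beta(7, 7/4)
obs 4: x=1 → posterior Beta(8, 7/4)
obs 5: x=0 → posterior Beta(8, 11/4)
obs 6: x=1 → posterior Beta(9, 11/4)
obs 7: x=1 → posterior Beta(10, 11/4)
obs 8: x=1 → posterior Beta(11, 11/4)
obs 9: x=1 → posterior Beta(12, 11/4)
obs 10: x=1 → posterior Beta(13, 11/4)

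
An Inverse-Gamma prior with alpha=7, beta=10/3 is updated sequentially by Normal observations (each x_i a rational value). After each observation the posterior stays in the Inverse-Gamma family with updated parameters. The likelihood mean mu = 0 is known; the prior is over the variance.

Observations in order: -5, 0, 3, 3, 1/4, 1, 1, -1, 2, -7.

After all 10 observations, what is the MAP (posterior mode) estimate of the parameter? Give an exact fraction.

obs 1: x=-5 → posterior Inverse-Gamma(15/2, 95/6)
obs 2: x=0 → posterior Inverse-Gamma(8, 95/6)
obs 3: x=3 → posterior Inverse-Gamma(17/2, 61/3)
obs 4: x=3 → posterior Inverse-Gamma(9, 149/6)
obs 5: x=1/4 → posterior Inverse-Gamma(19/2, 2387/96)
obs 6: x=1 → posterior Inverse-Gamma(10, 2435/96)
obs 7: x=1 → posterior Inverse-Gamma(21/2, 2483/96)
obs 8: x=-1 → posterior Inverse-Gamma(11, 2531/96)
obs 9: x=2 → posterior Inverse-Gamma(23/2, 2723/96)
obs 10: x=-7 → posterior Inverse-Gamma(12, 5075/96)

5075/1248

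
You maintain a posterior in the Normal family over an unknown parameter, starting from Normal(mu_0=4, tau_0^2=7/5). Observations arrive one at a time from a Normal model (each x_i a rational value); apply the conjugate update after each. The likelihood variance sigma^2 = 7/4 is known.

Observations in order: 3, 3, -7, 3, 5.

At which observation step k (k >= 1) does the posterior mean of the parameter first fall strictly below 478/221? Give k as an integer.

k = 3

obs 1: x=3 → posterior Normal(32/9, 7/9)
obs 2: x=3 → posterior Normal(44/13, 7/13)
obs 3: x=-7 → posterior Normal(16/17, 7/17)
obs 4: x=3 → posterior Normal(4/3, 1/3)
obs 5: x=5 → posterior Normal(48/25, 7/25)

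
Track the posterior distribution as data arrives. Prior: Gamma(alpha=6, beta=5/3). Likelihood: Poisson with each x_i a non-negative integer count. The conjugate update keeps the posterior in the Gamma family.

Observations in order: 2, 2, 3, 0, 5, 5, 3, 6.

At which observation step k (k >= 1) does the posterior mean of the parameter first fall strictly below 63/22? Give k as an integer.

obs 1: x=2 → posterior Gamma(8, 8/3)
obs 2: x=2 → posterior Gamma(10, 11/3)
obs 3: x=3 → posterior Gamma(13, 14/3)
obs 4: x=0 → posterior Gamma(13, 17/3)
obs 5: x=5 → posterior Gamma(18, 20/3)
obs 6: x=5 → posterior Gamma(23, 23/3)
obs 7: x=3 → posterior Gamma(26, 26/3)
obs 8: x=6 → posterior Gamma(32, 29/3)

k = 2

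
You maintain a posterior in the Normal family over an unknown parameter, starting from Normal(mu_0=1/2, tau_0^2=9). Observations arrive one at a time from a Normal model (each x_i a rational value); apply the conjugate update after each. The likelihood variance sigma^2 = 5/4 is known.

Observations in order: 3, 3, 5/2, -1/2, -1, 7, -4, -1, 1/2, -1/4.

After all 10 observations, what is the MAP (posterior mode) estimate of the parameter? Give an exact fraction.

671/730

obs 1: x=3 → posterior Normal(221/82, 45/41)
obs 2: x=3 → posterior Normal(437/154, 45/77)
obs 3: x=5/2 → posterior Normal(617/226, 45/113)
obs 4: x=-1/2 → posterior Normal(581/298, 45/149)
obs 5: x=-1 → posterior Normal(509/370, 9/37)
obs 6: x=7 → posterior Normal(1013/442, 45/221)
obs 7: x=-4 → posterior Normal(725/514, 45/257)
obs 8: x=-1 → posterior Normal(653/586, 45/293)
obs 9: x=1/2 → posterior Normal(689/658, 45/329)
obs 10: x=-1/4 → posterior Normal(671/730, 9/73)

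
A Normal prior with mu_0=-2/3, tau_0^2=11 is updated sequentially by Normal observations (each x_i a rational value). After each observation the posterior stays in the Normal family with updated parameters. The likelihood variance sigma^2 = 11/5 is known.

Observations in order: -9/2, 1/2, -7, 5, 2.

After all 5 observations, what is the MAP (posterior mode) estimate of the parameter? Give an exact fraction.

obs 1: x=-9/2 → posterior Normal(-139/36, 11/6)
obs 2: x=1/2 → posterior Normal(-62/33, 1)
obs 3: x=-7 → posterior Normal(-167/48, 11/16)
obs 4: x=5 → posterior Normal(-92/63, 11/21)
obs 5: x=2 → posterior Normal(-31/39, 11/26)

-31/39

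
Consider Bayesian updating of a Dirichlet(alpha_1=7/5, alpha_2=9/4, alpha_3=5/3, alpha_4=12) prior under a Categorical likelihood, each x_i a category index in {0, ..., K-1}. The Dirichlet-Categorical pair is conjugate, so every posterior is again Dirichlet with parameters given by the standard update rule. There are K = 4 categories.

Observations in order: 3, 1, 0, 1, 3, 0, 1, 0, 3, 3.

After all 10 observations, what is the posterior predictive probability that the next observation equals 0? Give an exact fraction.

obs 1: x=3 → posterior Dirichlet(7/5, 9/4, 5/3, 13)
obs 2: x=1 → posterior Dirichlet(7/5, 13/4, 5/3, 13)
obs 3: x=0 → posterior Dirichlet(12/5, 13/4, 5/3, 13)
obs 4: x=1 → posterior Dirichlet(12/5, 17/4, 5/3, 13)
obs 5: x=3 → posterior Dirichlet(12/5, 17/4, 5/3, 14)
obs 6: x=0 → posterior Dirichlet(17/5, 17/4, 5/3, 14)
obs 7: x=1 → posterior Dirichlet(17/5, 21/4, 5/3, 14)
obs 8: x=0 → posterior Dirichlet(22/5, 21/4, 5/3, 14)
obs 9: x=3 → posterior Dirichlet(22/5, 21/4, 5/3, 15)
obs 10: x=3 → posterior Dirichlet(22/5, 21/4, 5/3, 16)

24/149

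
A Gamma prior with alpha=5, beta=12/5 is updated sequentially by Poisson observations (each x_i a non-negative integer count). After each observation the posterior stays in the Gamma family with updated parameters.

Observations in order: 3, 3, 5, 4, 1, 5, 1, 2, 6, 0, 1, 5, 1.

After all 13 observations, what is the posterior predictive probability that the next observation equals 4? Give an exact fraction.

1590970654388703894603946555711806310475536832965735209534598334907790949406092527096875/10850186661611750947921634847681900671661064835700885531568010198620760723025069472743424

obs 1: x=3 → posterior Gamma(8, 17/5)
obs 2: x=3 → posterior Gamma(11, 22/5)
obs 3: x=5 → posterior Gamma(16, 27/5)
obs 4: x=4 → posterior Gamma(20, 32/5)
obs 5: x=1 → posterior Gamma(21, 37/5)
obs 6: x=5 → posterior Gamma(26, 42/5)
obs 7: x=1 → posterior Gamma(27, 47/5)
obs 8: x=2 → posterior Gamma(29, 52/5)
obs 9: x=6 → posterior Gamma(35, 57/5)
obs 10: x=0 → posterior Gamma(35, 62/5)
obs 11: x=1 → posterior Gamma(36, 67/5)
obs 12: x=5 → posterior Gamma(41, 72/5)
obs 13: x=1 → posterior Gamma(42, 77/5)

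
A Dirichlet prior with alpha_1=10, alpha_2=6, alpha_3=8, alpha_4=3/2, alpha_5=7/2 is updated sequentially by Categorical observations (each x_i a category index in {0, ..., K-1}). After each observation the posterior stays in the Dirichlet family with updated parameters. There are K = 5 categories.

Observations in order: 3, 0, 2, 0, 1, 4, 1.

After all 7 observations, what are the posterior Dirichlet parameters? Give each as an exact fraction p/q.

alpha_1=12, alpha_2=8, alpha_3=9, alpha_4=5/2, alpha_5=9/2

obs 1: x=3 → posterior Dirichlet(10, 6, 8, 5/2, 7/2)
obs 2: x=0 → posterior Dirichlet(11, 6, 8, 5/2, 7/2)
obs 3: x=2 → posterior Dirichlet(11, 6, 9, 5/2, 7/2)
obs 4: x=0 → posterior Dirichlet(12, 6, 9, 5/2, 7/2)
obs 5: x=1 → posterior Dirichlet(12, 7, 9, 5/2, 7/2)
obs 6: x=4 → posterior Dirichlet(12, 7, 9, 5/2, 9/2)
obs 7: x=1 → posterior Dirichlet(12, 8, 9, 5/2, 9/2)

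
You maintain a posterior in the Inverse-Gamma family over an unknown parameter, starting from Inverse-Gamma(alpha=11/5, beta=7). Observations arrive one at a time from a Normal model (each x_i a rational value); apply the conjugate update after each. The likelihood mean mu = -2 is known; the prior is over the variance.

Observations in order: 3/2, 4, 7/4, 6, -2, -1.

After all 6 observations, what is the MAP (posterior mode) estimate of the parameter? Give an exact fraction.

11305/992

obs 1: x=3/2 → posterior Inverse-Gamma(27/10, 105/8)
obs 2: x=4 → posterior Inverse-Gamma(16/5, 249/8)
obs 3: x=7/4 → posterior Inverse-Gamma(37/10, 1221/32)
obs 4: x=6 → posterior Inverse-Gamma(21/5, 2245/32)
obs 5: x=-2 → posterior Inverse-Gamma(47/10, 2245/32)
obs 6: x=-1 → posterior Inverse-Gamma(26/5, 2261/32)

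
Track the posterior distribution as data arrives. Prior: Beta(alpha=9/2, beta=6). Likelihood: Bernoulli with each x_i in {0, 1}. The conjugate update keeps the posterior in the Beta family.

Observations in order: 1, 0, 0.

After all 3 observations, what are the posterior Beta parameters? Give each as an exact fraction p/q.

obs 1: x=1 → posterior Beta(11/2, 6)
obs 2: x=0 → posterior Beta(11/2, 7)
obs 3: x=0 → posterior Beta(11/2, 8)

alpha=11/2, beta=8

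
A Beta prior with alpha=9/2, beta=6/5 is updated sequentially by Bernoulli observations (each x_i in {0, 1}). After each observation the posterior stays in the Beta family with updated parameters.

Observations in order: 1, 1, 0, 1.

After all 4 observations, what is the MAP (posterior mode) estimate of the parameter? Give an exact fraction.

65/77

obs 1: x=1 → posterior Beta(11/2, 6/5)
obs 2: x=1 → posterior Beta(13/2, 6/5)
obs 3: x=0 → posterior Beta(13/2, 11/5)
obs 4: x=1 → posterior Beta(15/2, 11/5)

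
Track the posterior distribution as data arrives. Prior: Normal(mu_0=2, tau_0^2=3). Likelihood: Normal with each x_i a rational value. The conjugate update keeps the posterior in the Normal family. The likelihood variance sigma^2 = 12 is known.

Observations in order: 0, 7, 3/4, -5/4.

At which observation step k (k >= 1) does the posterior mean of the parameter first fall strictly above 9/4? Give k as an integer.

obs 1: x=0 → posterior Normal(8/5, 12/5)
obs 2: x=7 → posterior Normal(5/2, 2)
obs 3: x=3/4 → posterior Normal(9/4, 12/7)
obs 4: x=-5/4 → posterior Normal(29/16, 3/2)

k = 2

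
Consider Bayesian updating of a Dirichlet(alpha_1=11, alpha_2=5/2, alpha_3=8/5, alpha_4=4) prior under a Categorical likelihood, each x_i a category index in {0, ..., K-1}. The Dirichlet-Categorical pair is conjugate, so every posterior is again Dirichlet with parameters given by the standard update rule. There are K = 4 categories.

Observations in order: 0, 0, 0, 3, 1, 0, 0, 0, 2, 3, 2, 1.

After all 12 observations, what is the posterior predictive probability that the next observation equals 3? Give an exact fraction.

60/311

obs 1: x=0 → posterior Dirichlet(12, 5/2, 8/5, 4)
obs 2: x=0 → posterior Dirichlet(13, 5/2, 8/5, 4)
obs 3: x=0 → posterior Dirichlet(14, 5/2, 8/5, 4)
obs 4: x=3 → posterior Dirichlet(14, 5/2, 8/5, 5)
obs 5: x=1 → posterior Dirichlet(14, 7/2, 8/5, 5)
obs 6: x=0 → posterior Dirichlet(15, 7/2, 8/5, 5)
obs 7: x=0 → posterior Dirichlet(16, 7/2, 8/5, 5)
obs 8: x=0 → posterior Dirichlet(17, 7/2, 8/5, 5)
obs 9: x=2 → posterior Dirichlet(17, 7/2, 13/5, 5)
obs 10: x=3 → posterior Dirichlet(17, 7/2, 13/5, 6)
obs 11: x=2 → posterior Dirichlet(17, 7/2, 18/5, 6)
obs 12: x=1 → posterior Dirichlet(17, 9/2, 18/5, 6)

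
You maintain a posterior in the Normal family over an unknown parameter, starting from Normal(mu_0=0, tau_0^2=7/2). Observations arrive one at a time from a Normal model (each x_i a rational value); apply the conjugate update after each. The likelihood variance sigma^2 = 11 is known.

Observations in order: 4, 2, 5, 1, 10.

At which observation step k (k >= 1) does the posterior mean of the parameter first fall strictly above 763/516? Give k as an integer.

k = 3

obs 1: x=4 → posterior Normal(28/29, 77/29)
obs 2: x=2 → posterior Normal(7/6, 77/36)
obs 3: x=5 → posterior Normal(77/43, 77/43)
obs 4: x=1 → posterior Normal(42/25, 77/50)
obs 5: x=10 → posterior Normal(154/57, 77/57)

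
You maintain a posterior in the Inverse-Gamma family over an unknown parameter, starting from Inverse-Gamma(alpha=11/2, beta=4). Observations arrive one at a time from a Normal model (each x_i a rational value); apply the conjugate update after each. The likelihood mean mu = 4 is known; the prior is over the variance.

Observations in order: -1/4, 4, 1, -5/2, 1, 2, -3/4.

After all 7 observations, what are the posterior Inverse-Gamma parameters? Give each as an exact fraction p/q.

obs 1: x=-1/4 → posterior Inverse-Gamma(6, 417/32)
obs 2: x=4 → posterior Inverse-Gamma(13/2, 417/32)
obs 3: x=1 → posterior Inverse-Gamma(7, 561/32)
obs 4: x=-5/2 → posterior Inverse-Gamma(15/2, 1237/32)
obs 5: x=1 → posterior Inverse-Gamma(8, 1381/32)
obs 6: x=2 → posterior Inverse-Gamma(17/2, 1445/32)
obs 7: x=-3/4 → posterior Inverse-Gamma(9, 903/16)

alpha=9, beta=903/16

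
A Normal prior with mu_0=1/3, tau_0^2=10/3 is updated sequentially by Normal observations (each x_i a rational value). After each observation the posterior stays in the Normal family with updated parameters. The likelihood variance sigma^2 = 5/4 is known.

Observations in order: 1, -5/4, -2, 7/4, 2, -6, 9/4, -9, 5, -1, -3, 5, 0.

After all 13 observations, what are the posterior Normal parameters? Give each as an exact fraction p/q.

obs 1: x=1 → posterior Normal(9/11, 10/11)
obs 2: x=-5/4 → posterior Normal(-1/19, 10/19)
obs 3: x=-2 → posterior Normal(-17/27, 10/27)
obs 4: x=7/4 → posterior Normal(-3/35, 2/7)
obs 5: x=2 → posterior Normal(13/43, 10/43)
obs 6: x=-6 → posterior Normal(-35/51, 10/51)
obs 7: x=9/4 → posterior Normal(-17/59, 10/59)
obs 8: x=-9 → posterior Normal(-89/67, 10/67)
obs 9: x=5 → posterior Normal(-49/75, 2/15)
obs 10: x=-1 → posterior Normal(-57/83, 10/83)
obs 11: x=-3 → posterior Normal(-81/91, 10/91)
obs 12: x=5 → posterior Normal(-41/99, 10/99)
obs 13: x=0 → posterior Normal(-41/107, 10/107)

mu_0=-41/107, tau_0^2=10/107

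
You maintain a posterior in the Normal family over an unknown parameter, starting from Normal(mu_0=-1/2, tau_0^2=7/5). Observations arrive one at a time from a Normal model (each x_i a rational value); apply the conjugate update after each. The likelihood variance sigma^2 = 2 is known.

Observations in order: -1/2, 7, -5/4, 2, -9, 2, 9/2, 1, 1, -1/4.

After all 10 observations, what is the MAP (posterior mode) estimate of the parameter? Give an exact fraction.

obs 1: x=-1/2 → posterior Normal(-1/2, 14/17)
obs 2: x=7 → posterior Normal(27/16, 7/12)
obs 3: x=-5/4 → posterior Normal(127/124, 14/31)
obs 4: x=2 → posterior Normal(183/152, 7/19)
obs 5: x=-9 → posterior Normal(-23/60, 14/45)
obs 6: x=2 → posterior Normal(-1/16, 7/26)
obs 7: x=9/2 → posterior Normal(113/236, 14/59)
obs 8: x=1 → posterior Normal(47/88, 7/33)
obs 9: x=1 → posterior Normal(169/292, 14/73)
obs 10: x=-1/4 → posterior Normal(81/160, 7/40)

81/160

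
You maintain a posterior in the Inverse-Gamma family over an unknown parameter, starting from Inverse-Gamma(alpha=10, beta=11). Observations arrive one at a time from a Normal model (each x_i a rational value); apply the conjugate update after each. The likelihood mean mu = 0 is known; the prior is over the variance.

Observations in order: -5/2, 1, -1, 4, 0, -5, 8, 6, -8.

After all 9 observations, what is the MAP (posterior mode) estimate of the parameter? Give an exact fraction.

941/124

obs 1: x=-5/2 → posterior Inverse-Gamma(21/2, 113/8)
obs 2: x=1 → posterior Inverse-Gamma(11, 117/8)
obs 3: x=-1 → posterior Inverse-Gamma(23/2, 121/8)
obs 4: x=4 → posterior Inverse-Gamma(12, 185/8)
obs 5: x=0 → posterior Inverse-Gamma(25/2, 185/8)
obs 6: x=-5 → posterior Inverse-Gamma(13, 285/8)
obs 7: x=8 → posterior Inverse-Gamma(27/2, 541/8)
obs 8: x=6 → posterior Inverse-Gamma(14, 685/8)
obs 9: x=-8 → posterior Inverse-Gamma(29/2, 941/8)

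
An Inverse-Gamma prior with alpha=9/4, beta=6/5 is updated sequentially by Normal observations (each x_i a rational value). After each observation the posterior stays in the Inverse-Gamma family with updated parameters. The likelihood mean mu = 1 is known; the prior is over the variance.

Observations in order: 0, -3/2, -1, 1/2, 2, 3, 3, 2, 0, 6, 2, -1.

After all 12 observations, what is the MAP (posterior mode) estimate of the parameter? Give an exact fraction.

obs 1: x=0 → posterior Inverse-Gamma(11/4, 17/10)
obs 2: x=-3/2 → posterior Inverse-Gamma(13/4, 193/40)
obs 3: x=-1 → posterior Inverse-Gamma(15/4, 273/40)
obs 4: x=1/2 → posterior Inverse-Gamma(17/4, 139/20)
obs 5: x=2 → posterior Inverse-Gamma(19/4, 149/20)
obs 6: x=3 → posterior Inverse-Gamma(21/4, 189/20)
obs 7: x=3 → posterior Inverse-Gamma(23/4, 229/20)
obs 8: x=2 → posterior Inverse-Gamma(25/4, 239/20)
obs 9: x=0 → posterior Inverse-Gamma(27/4, 249/20)
obs 10: x=6 → posterior Inverse-Gamma(29/4, 499/20)
obs 11: x=2 → posterior Inverse-Gamma(31/4, 509/20)
obs 12: x=-1 → posterior Inverse-Gamma(33/4, 549/20)

549/185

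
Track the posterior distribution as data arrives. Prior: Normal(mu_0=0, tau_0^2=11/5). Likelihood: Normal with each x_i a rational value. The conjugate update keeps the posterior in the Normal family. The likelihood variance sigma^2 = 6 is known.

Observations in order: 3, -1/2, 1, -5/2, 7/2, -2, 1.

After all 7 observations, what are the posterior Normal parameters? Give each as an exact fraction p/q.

mu_0=77/214, tau_0^2=66/107

obs 1: x=3 → posterior Normal(33/41, 66/41)
obs 2: x=-1/2 → posterior Normal(55/104, 33/26)
obs 3: x=1 → posterior Normal(11/18, 22/21)
obs 4: x=-5/2 → posterior Normal(11/74, 33/37)
obs 5: x=7/2 → posterior Normal(99/170, 66/85)
obs 6: x=-2 → posterior Normal(55/192, 11/16)
obs 7: x=1 → posterior Normal(77/214, 66/107)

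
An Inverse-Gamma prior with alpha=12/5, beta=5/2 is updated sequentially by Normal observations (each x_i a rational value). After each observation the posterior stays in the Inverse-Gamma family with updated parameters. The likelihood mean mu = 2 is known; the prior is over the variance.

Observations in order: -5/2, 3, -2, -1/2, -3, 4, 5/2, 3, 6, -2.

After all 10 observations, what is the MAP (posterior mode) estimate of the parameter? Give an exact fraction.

2215/336

obs 1: x=-5/2 → posterior Inverse-Gamma(29/10, 101/8)
obs 2: x=3 → posterior Inverse-Gamma(17/5, 105/8)
obs 3: x=-2 → posterior Inverse-Gamma(39/10, 169/8)
obs 4: x=-1/2 → posterior Inverse-Gamma(22/5, 97/4)
obs 5: x=-3 → posterior Inverse-Gamma(49/10, 147/4)
obs 6: x=4 → posterior Inverse-Gamma(27/5, 155/4)
obs 7: x=5/2 → posterior Inverse-Gamma(59/10, 311/8)
obs 8: x=3 → posterior Inverse-Gamma(32/5, 315/8)
obs 9: x=6 → posterior Inverse-Gamma(69/10, 379/8)
obs 10: x=-2 → posterior Inverse-Gamma(37/5, 443/8)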